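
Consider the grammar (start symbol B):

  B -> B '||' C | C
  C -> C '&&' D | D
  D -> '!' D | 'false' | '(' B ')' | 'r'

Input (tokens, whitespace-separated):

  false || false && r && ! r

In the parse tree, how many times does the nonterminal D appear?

[B [B [C [D false]]] || [C [C [C [D false]] && [D r]] && [D ! [D r]]]]

5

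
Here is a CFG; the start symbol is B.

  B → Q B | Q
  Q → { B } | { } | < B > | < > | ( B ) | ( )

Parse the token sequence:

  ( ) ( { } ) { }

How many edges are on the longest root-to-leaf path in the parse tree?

5

[B [Q ( )] [B [Q ( [B [Q { }]] )] [B [Q { }]]]]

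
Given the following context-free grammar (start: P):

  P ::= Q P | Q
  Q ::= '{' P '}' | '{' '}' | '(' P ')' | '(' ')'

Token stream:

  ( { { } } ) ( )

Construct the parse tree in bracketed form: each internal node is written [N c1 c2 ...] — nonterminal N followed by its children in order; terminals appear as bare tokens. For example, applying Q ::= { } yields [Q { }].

P
Q P
( P ) P
( Q ) P
( { P } ) P
( { Q } ) P
( { { } } ) P
( { { } } ) Q
( { { } } ) ( )

[P [Q ( [P [Q { [P [Q { }]] }]] )] [P [Q ( )]]]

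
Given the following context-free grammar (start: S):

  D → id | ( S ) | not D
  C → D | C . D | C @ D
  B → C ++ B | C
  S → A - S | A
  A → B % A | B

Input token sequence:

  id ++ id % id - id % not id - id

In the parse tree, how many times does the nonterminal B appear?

[S [A [B [C [D id]] ++ [B [C [D id]]]] % [A [B [C [D id]]]]] - [S [A [B [C [D id]]] % [A [B [C [D not [D id]]]]]] - [S [A [B [C [D id]]]]]]]

6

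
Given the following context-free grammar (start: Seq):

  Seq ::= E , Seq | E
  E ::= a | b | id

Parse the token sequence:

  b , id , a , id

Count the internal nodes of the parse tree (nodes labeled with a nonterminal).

[Seq [E b] , [Seq [E id] , [Seq [E a] , [Seq [E id]]]]]

8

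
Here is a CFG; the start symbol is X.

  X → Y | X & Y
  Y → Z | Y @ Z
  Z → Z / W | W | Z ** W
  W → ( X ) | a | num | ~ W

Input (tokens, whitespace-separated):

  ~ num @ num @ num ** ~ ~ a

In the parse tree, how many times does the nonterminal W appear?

7

[X [Y [Y [Y [Z [W ~ [W num]]]] @ [Z [W num]]] @ [Z [Z [W num]] ** [W ~ [W ~ [W a]]]]]]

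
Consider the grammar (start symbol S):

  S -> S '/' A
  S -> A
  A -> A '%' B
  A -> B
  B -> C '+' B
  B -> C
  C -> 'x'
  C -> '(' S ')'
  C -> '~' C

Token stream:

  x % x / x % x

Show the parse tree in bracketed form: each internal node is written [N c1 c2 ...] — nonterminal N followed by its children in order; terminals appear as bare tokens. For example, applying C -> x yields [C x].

[S [S [A [A [B [C x]]] % [B [C x]]]] / [A [A [B [C x]]] % [B [C x]]]]

S
S / A
A / A
A % B / A
B % B / A
C % B / A
x % B / A
x % C / A
x % x / A
x % x / A % B
x % x / B % B
x % x / C % B
x % x / x % B
x % x / x % C
x % x / x % x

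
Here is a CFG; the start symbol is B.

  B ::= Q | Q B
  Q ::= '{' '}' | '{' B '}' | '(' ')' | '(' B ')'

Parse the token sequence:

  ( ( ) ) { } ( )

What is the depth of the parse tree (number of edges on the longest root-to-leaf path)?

[B [Q ( [B [Q ( )]] )] [B [Q { }] [B [Q ( )]]]]

4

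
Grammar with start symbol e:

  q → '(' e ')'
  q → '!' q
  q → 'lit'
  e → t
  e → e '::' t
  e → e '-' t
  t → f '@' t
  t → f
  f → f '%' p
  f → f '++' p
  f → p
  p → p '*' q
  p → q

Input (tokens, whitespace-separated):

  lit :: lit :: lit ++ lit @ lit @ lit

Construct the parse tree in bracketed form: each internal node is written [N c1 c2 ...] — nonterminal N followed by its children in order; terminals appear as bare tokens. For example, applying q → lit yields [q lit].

[e [e [e [t [f [p [q lit]]]]] :: [t [f [p [q lit]]]]] :: [t [f [f [p [q lit]]] ++ [p [q lit]]] @ [t [f [p [q lit]]] @ [t [f [p [q lit]]]]]]]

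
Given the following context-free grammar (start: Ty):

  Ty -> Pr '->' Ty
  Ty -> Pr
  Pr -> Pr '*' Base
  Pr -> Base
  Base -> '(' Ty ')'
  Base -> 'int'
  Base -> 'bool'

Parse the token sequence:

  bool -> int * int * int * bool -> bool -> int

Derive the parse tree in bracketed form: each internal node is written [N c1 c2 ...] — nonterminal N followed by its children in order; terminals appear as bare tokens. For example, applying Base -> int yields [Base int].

[Ty [Pr [Base bool]] -> [Ty [Pr [Pr [Pr [Pr [Base int]] * [Base int]] * [Base int]] * [Base bool]] -> [Ty [Pr [Base bool]] -> [Ty [Pr [Base int]]]]]]

Ty
Pr -> Ty
Base -> Ty
bool -> Ty
bool -> Pr -> Ty
bool -> Pr * Base -> Ty
bool -> Pr * Base * Base -> Ty
bool -> Pr * Base * Base * Base -> Ty
bool -> Base * Base * Base * Base -> Ty
bool -> int * Base * Base * Base -> Ty
bool -> int * int * Base * Base -> Ty
bool -> int * int * int * Base -> Ty
bool -> int * int * int * bool -> Ty
bool -> int * int * int * bool -> Pr -> Ty
bool -> int * int * int * bool -> Base -> Ty
bool -> int * int * int * bool -> bool -> Ty
bool -> int * int * int * bool -> bool -> Pr
bool -> int * int * int * bool -> bool -> Base
bool -> int * int * int * bool -> bool -> int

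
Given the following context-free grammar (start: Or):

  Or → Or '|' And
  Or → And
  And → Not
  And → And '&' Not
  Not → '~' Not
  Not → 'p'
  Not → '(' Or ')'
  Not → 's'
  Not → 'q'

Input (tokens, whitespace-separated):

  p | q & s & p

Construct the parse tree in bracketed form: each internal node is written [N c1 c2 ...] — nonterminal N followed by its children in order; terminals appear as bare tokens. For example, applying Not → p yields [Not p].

[Or [Or [And [Not p]]] | [And [And [And [Not q]] & [Not s]] & [Not p]]]

Or
Or | And
And | And
Not | And
p | And
p | And & Not
p | And & Not & Not
p | Not & Not & Not
p | q & Not & Not
p | q & s & Not
p | q & s & p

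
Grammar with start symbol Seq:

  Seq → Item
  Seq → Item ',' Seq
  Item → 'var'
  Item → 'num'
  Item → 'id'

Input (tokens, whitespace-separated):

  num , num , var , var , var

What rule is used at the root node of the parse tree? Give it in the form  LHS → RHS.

Seq → Item ',' Seq

[Seq [Item num] , [Seq [Item num] , [Seq [Item var] , [Seq [Item var] , [Seq [Item var]]]]]]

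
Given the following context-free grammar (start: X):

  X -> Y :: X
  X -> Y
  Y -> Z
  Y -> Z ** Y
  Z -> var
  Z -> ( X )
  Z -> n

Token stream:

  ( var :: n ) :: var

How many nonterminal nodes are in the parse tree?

[X [Y [Z ( [X [Y [Z var]] :: [X [Y [Z n]]]] )]] :: [X [Y [Z var]]]]

12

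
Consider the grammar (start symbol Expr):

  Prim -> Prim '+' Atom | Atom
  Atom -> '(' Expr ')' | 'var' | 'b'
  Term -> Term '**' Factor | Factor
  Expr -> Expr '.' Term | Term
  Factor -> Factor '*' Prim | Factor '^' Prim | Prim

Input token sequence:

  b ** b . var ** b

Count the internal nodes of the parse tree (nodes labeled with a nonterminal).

[Expr [Expr [Term [Term [Factor [Prim [Atom b]]]] ** [Factor [Prim [Atom b]]]]] . [Term [Term [Factor [Prim [Atom var]]]] ** [Factor [Prim [Atom b]]]]]

18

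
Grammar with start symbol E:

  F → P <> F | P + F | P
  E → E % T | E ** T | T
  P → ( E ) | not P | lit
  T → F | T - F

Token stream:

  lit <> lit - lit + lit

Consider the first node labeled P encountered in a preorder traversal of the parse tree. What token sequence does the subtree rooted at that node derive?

lit

[E [T [T [F [P lit] <> [F [P lit]]]] - [F [P lit] + [F [P lit]]]]]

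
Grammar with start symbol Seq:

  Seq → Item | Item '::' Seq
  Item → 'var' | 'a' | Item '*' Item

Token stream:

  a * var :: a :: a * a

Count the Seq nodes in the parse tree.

3

[Seq [Item [Item a] * [Item var]] :: [Seq [Item a] :: [Seq [Item [Item a] * [Item a]]]]]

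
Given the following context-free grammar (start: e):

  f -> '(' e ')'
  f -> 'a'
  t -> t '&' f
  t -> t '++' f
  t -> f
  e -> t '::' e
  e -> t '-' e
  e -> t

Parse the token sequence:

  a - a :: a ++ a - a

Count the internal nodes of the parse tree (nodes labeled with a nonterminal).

14

[e [t [f a]] - [e [t [f a]] :: [e [t [t [f a]] ++ [f a]] - [e [t [f a]]]]]]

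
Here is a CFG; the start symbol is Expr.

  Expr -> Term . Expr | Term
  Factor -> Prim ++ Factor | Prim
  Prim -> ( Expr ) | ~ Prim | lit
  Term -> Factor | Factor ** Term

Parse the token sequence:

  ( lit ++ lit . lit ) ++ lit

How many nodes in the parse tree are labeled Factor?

[Expr [Term [Factor [Prim ( [Expr [Term [Factor [Prim lit] ++ [Factor [Prim lit]]]] . [Expr [Term [Factor [Prim lit]]]]] )] ++ [Factor [Prim lit]]]]]

5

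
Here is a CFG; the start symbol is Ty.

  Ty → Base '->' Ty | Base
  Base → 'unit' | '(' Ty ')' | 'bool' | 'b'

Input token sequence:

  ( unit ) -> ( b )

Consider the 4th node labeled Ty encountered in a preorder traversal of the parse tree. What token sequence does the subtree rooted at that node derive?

b

[Ty [Base ( [Ty [Base unit]] )] -> [Ty [Base ( [Ty [Base b]] )]]]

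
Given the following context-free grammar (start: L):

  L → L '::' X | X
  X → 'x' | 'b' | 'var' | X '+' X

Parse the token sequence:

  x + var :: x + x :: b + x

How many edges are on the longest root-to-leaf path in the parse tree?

[L [L [L [X [X x] + [X var]]] :: [X [X x] + [X x]]] :: [X [X b] + [X x]]]

5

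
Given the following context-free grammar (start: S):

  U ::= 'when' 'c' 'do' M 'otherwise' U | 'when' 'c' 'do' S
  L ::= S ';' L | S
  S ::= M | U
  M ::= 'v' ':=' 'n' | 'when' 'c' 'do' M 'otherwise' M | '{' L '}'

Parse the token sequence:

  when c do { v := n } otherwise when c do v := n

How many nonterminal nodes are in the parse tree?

9

[S [U when c do [M { [L [S [M v := n]]] }] otherwise [U when c do [S [M v := n]]]]]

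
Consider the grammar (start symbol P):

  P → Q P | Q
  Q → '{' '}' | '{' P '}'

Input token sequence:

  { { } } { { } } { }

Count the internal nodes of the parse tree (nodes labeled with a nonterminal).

[P [Q { [P [Q { }]] }] [P [Q { [P [Q { }]] }] [P [Q { }]]]]

10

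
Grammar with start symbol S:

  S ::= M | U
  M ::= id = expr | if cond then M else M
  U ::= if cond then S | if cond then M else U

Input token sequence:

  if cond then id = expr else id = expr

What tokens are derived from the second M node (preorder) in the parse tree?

[S [M if cond then [M id = expr] else [M id = expr]]]

id = expr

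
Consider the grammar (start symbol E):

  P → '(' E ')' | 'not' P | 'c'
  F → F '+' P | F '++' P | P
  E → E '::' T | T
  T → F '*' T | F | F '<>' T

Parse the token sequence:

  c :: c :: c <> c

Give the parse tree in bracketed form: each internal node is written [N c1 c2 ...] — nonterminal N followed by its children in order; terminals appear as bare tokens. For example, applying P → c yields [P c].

E
E :: T
E :: T :: T
T :: T :: T
F :: T :: T
P :: T :: T
c :: T :: T
c :: F :: T
c :: P :: T
c :: c :: T
c :: c :: F <> T
c :: c :: P <> T
c :: c :: c <> T
c :: c :: c <> F
c :: c :: c <> P
c :: c :: c <> c

[E [E [E [T [F [P c]]]] :: [T [F [P c]]]] :: [T [F [P c]] <> [T [F [P c]]]]]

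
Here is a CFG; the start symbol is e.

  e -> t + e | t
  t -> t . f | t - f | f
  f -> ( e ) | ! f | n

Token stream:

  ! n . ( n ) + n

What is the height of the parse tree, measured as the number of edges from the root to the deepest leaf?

6

[e [t [t [f ! [f n]]] . [f ( [e [t [f n]]] )]] + [e [t [f n]]]]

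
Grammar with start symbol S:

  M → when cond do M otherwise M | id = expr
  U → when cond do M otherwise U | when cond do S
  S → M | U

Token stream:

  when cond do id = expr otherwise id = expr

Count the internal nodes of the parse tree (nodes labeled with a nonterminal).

[S [M when cond do [M id = expr] otherwise [M id = expr]]]

4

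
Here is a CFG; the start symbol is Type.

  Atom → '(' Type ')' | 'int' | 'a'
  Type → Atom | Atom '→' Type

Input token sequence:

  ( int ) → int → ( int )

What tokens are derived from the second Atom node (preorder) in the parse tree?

[Type [Atom ( [Type [Atom int]] )] → [Type [Atom int] → [Type [Atom ( [Type [Atom int]] )]]]]

int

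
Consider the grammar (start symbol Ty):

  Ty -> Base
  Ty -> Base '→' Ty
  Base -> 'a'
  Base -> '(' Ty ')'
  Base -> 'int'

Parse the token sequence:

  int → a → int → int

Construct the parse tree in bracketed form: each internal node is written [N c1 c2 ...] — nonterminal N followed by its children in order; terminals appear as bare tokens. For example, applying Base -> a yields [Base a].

[Ty [Base int] → [Ty [Base a] → [Ty [Base int] → [Ty [Base int]]]]]

Ty
Base → Ty
int → Ty
int → Base → Ty
int → a → Ty
int → a → Base → Ty
int → a → int → Ty
int → a → int → Base
int → a → int → int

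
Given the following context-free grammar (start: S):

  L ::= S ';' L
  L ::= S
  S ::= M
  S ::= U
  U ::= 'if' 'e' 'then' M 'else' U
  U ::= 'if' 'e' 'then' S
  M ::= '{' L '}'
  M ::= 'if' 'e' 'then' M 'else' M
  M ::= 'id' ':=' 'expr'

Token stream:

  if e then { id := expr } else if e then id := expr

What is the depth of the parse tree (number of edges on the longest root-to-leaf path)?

6

[S [U if e then [M { [L [S [M id := expr]]] }] else [U if e then [S [M id := expr]]]]]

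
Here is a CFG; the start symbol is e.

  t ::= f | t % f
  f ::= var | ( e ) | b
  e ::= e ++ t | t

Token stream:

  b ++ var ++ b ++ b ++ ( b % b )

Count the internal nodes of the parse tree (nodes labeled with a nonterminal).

[e [e [e [e [e [t [f b]]] ++ [t [f var]]] ++ [t [f b]]] ++ [t [f b]]] ++ [t [f ( [e [t [t [f b]] % [f b]]] )]]]

20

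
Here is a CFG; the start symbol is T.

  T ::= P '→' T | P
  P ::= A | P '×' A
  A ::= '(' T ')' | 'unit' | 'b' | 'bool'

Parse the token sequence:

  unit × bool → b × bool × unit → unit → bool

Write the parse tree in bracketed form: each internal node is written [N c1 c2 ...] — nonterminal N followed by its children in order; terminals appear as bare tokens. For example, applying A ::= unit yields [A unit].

T
P → T
P × A → T
A × A → T
unit × A → T
unit × bool → T
unit × bool → P → T
unit × bool → P × A → T
unit × bool → P × A × A → T
unit × bool → A × A × A → T
unit × bool → b × A × A → T
unit × bool → b × bool × A → T
unit × bool → b × bool × unit → T
unit × bool → b × bool × unit → P → T
unit × bool → b × bool × unit → A → T
unit × bool → b × bool × unit → unit → T
unit × bool → b × bool × unit → unit → P
unit × bool → b × bool × unit → unit → A
unit × bool → b × bool × unit → unit → bool

[T [P [P [A unit]] × [A bool]] → [T [P [P [P [A b]] × [A bool]] × [A unit]] → [T [P [A unit]] → [T [P [A bool]]]]]]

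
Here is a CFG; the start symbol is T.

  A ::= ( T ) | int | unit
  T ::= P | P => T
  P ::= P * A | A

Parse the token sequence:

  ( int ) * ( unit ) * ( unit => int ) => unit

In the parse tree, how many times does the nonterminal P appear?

[T [P [P [P [A ( [T [P [A int]]] )]] * [A ( [T [P [A unit]]] )]] * [A ( [T [P [A unit]] => [T [P [A int]]]] )]] => [T [P [A unit]]]]

8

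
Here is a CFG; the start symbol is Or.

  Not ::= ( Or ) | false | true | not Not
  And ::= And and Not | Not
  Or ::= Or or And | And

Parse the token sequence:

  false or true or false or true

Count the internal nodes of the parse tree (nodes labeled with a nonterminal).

[Or [Or [Or [Or [And [Not false]]] or [And [Not true]]] or [And [Not false]]] or [And [Not true]]]

12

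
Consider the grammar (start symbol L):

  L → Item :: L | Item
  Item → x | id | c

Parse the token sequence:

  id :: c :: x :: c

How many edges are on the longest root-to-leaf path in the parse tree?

[L [Item id] :: [L [Item c] :: [L [Item x] :: [L [Item c]]]]]

5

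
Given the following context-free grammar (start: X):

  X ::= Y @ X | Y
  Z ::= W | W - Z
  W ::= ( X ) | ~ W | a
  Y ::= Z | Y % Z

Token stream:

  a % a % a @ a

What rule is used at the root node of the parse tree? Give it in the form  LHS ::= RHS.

X ::= Y @ X

[X [Y [Y [Y [Z [W a]]] % [Z [W a]]] % [Z [W a]]] @ [X [Y [Z [W a]]]]]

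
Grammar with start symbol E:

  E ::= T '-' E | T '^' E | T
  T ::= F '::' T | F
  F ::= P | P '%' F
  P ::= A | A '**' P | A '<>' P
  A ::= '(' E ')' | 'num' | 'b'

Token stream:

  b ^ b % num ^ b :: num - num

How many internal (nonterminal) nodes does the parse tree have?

27

[E [T [F [P [A b]]]] ^ [E [T [F [P [A b]] % [F [P [A num]]]]] ^ [E [T [F [P [A b]]] :: [T [F [P [A num]]]]] - [E [T [F [P [A num]]]]]]]]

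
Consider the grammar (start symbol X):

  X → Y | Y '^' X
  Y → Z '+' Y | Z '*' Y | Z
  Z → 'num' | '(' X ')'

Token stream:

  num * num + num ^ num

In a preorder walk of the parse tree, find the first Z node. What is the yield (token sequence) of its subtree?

num

[X [Y [Z num] * [Y [Z num] + [Y [Z num]]]] ^ [X [Y [Z num]]]]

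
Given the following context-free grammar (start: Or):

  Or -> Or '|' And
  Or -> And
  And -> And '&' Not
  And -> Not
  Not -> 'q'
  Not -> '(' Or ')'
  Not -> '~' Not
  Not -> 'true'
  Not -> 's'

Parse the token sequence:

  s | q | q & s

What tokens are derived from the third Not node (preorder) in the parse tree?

[Or [Or [Or [And [Not s]]] | [And [Not q]]] | [And [And [Not q]] & [Not s]]]

q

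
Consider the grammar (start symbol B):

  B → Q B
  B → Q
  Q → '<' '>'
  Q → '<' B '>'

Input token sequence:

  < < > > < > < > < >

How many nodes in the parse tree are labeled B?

[B [Q < [B [Q < >]] >] [B [Q < >] [B [Q < >] [B [Q < >]]]]]

5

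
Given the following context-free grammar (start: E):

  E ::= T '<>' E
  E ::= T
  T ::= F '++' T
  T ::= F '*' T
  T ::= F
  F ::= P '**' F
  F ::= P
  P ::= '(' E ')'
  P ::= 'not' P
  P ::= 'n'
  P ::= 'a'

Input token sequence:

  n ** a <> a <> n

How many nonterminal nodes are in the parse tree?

[E [T [F [P n] ** [F [P a]]]] <> [E [T [F [P a]]] <> [E [T [F [P n]]]]]]

14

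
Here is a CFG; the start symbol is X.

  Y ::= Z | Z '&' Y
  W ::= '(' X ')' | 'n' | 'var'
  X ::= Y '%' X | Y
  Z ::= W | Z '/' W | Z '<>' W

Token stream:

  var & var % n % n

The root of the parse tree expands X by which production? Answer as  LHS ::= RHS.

X ::= Y '%' X

[X [Y [Z [W var]] & [Y [Z [W var]]]] % [X [Y [Z [W n]]] % [X [Y [Z [W n]]]]]]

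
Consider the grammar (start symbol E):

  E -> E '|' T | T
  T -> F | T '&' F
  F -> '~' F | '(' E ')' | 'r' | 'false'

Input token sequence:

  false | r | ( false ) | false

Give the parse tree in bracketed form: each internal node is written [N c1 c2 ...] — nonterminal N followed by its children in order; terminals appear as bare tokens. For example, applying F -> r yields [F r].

[E [E [E [E [T [F false]]] | [T [F r]]] | [T [F ( [E [T [F false]]] )]]] | [T [F false]]]

E
E | T
E | T | T
E | T | T | T
T | T | T | T
F | T | T | T
false | T | T | T
false | F | T | T
false | r | T | T
false | r | F | T
false | r | ( E ) | T
false | r | ( T ) | T
false | r | ( F ) | T
false | r | ( false ) | T
false | r | ( false ) | F
false | r | ( false ) | false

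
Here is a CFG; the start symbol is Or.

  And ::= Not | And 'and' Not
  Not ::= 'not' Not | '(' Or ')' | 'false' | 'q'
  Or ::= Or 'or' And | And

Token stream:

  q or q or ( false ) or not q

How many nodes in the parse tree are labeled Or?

[Or [Or [Or [Or [And [Not q]]] or [And [Not q]]] or [And [Not ( [Or [And [Not false]]] )]]] or [And [Not not [Not q]]]]

5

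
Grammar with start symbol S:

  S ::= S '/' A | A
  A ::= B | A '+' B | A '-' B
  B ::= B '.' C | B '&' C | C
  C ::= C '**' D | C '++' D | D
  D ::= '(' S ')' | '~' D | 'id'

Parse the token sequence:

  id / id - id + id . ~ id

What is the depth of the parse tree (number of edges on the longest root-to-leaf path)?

[S [S [A [B [C [D id]]]]] / [A [A [A [B [C [D id]]]] - [B [C [D id]]]] + [B [B [C [D id]]] . [C [D ~ [D id]]]]]]

7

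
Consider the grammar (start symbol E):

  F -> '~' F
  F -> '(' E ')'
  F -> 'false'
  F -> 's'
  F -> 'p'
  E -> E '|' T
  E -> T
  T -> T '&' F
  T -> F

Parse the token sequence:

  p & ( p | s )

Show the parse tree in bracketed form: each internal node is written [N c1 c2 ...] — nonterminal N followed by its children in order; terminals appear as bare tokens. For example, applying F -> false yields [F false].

[E [T [T [F p]] & [F ( [E [E [T [F p]]] | [T [F s]]] )]]]

E
T
T & F
F & F
p & F
p & ( E )
p & ( E | T )
p & ( T | T )
p & ( F | T )
p & ( p | T )
p & ( p | F )
p & ( p | s )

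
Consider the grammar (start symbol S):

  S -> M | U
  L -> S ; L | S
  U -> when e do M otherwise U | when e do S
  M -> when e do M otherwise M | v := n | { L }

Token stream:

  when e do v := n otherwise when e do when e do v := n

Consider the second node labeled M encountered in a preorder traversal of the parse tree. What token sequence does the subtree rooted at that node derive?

v := n

[S [U when e do [M v := n] otherwise [U when e do [S [U when e do [S [M v := n]]]]]]]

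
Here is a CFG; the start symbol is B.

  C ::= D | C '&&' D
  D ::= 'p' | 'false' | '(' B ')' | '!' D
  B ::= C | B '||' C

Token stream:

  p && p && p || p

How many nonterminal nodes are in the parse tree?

10

[B [B [C [C [C [D p]] && [D p]] && [D p]]] || [C [D p]]]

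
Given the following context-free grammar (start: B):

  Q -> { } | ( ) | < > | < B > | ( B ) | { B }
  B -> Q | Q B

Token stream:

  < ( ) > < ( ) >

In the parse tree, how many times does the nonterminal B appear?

[B [Q < [B [Q ( )]] >] [B [Q < [B [Q ( )]] >]]]

4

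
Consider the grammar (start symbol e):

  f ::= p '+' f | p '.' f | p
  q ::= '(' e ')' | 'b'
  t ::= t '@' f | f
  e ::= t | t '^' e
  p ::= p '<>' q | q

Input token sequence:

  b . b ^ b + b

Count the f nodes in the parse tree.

[e [t [f [p [q b]] . [f [p [q b]]]]] ^ [e [t [f [p [q b]] + [f [p [q b]]]]]]]

4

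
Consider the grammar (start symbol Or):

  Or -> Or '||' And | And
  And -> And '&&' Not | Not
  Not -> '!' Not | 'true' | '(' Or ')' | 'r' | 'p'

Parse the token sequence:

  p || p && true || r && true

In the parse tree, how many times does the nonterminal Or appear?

3

[Or [Or [Or [And [Not p]]] || [And [And [Not p]] && [Not true]]] || [And [And [Not r]] && [Not true]]]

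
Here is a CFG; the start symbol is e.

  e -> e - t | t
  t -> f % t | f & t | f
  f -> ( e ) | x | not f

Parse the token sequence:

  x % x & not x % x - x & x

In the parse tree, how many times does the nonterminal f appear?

[e [e [t [f x] % [t [f x] & [t [f not [f x]] % [t [f x]]]]]] - [t [f x] & [t [f x]]]]

7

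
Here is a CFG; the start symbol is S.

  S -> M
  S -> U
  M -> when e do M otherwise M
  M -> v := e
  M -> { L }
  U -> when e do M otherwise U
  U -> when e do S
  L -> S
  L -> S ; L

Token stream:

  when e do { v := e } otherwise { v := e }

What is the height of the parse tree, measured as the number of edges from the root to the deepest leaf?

[S [M when e do [M { [L [S [M v := e]]] }] otherwise [M { [L [S [M v := e]]] }]]]

6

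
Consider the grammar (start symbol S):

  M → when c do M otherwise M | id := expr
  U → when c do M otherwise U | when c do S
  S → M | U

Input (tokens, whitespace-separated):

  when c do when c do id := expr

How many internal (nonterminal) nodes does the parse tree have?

6

[S [U when c do [S [U when c do [S [M id := expr]]]]]]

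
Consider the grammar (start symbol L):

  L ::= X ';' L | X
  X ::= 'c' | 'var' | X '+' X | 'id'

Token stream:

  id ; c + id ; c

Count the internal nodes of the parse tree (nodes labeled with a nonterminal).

[L [X id] ; [L [X [X c] + [X id]] ; [L [X c]]]]

8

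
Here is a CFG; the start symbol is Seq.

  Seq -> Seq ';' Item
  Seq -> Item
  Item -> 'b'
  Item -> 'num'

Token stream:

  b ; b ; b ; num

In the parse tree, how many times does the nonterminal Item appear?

4

[Seq [Seq [Seq [Seq [Item b]] ; [Item b]] ; [Item b]] ; [Item num]]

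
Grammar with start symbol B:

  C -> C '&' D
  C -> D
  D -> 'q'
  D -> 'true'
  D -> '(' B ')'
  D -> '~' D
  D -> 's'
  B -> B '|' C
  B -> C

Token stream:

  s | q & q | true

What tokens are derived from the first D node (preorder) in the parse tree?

s

[B [B [B [C [D s]]] | [C [C [D q]] & [D q]]] | [C [D true]]]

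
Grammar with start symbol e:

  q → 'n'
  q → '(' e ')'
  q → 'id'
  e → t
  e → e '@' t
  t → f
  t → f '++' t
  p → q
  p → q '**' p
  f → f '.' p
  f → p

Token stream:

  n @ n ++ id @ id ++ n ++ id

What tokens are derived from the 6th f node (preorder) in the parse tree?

id

[e [e [e [t [f [p [q n]]]]] @ [t [f [p [q n]]] ++ [t [f [p [q id]]]]]] @ [t [f [p [q id]]] ++ [t [f [p [q n]]] ++ [t [f [p [q id]]]]]]]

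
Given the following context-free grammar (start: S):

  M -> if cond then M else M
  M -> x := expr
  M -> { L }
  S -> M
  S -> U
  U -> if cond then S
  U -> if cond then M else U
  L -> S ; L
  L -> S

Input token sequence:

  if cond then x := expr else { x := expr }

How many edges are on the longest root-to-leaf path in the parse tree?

6

[S [M if cond then [M x := expr] else [M { [L [S [M x := expr]]] }]]]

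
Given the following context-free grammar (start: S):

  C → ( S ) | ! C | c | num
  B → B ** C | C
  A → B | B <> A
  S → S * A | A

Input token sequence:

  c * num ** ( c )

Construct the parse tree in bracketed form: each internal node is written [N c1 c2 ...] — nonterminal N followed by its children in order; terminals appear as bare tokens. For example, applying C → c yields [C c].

S
S * A
A * A
B * A
C * A
c * A
c * B
c * B ** C
c * C ** C
c * num ** C
c * num ** ( S )
c * num ** ( A )
c * num ** ( B )
c * num ** ( C )
c * num ** ( c )

[S [S [A [B [C c]]]] * [A [B [B [C num]] ** [C ( [S [A [B [C c]]]] )]]]]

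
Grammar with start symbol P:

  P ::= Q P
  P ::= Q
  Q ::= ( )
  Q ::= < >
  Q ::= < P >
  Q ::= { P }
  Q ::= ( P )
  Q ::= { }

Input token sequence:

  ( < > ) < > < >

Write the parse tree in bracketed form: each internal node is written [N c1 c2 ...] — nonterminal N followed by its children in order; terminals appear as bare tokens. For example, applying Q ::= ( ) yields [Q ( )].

P
Q P
( P ) P
( Q ) P
( < > ) P
( < > ) Q P
( < > ) < > P
( < > ) < > Q
( < > ) < > < >

[P [Q ( [P [Q < >]] )] [P [Q < >] [P [Q < >]]]]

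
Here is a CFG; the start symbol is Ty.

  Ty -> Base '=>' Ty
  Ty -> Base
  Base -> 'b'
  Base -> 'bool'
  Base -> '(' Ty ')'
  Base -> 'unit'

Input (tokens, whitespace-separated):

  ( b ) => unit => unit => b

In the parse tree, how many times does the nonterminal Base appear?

[Ty [Base ( [Ty [Base b]] )] => [Ty [Base unit] => [Ty [Base unit] => [Ty [Base b]]]]]

5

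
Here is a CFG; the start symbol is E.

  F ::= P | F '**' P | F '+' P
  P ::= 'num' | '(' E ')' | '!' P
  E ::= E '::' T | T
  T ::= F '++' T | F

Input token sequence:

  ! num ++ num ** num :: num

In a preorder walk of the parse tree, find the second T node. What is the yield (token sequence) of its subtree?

num ** num

[E [E [T [F [P ! [P num]]] ++ [T [F [F [P num]] ** [P num]]]]] :: [T [F [P num]]]]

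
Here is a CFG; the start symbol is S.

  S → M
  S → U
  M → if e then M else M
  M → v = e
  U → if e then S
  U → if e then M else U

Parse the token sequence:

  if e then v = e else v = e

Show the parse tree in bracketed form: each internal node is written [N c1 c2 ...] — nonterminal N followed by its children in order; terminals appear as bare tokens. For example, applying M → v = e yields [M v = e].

[S [M if e then [M v = e] else [M v = e]]]

S
M
if e then M else M
if e then v = e else M
if e then v = e else v = e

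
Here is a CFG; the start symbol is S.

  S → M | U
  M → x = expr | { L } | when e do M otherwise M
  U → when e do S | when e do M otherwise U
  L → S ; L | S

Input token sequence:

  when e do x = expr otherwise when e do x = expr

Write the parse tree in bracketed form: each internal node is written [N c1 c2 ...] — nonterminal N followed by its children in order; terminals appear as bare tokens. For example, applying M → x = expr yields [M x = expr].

[S [U when e do [M x = expr] otherwise [U when e do [S [M x = expr]]]]]

S
U
when e do M otherwise U
when e do x = expr otherwise U
when e do x = expr otherwise when e do S
when e do x = expr otherwise when e do M
when e do x = expr otherwise when e do x = expr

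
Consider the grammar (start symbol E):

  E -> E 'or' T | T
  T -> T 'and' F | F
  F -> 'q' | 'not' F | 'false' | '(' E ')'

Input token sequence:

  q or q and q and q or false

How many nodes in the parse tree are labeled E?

3

[E [E [E [T [F q]]] or [T [T [T [F q]] and [F q]] and [F q]]] or [T [F false]]]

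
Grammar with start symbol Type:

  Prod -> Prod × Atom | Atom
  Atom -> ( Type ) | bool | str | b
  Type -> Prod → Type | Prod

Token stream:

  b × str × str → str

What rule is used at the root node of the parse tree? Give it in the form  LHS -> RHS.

[Type [Prod [Prod [Prod [Atom b]] × [Atom str]] × [Atom str]] → [Type [Prod [Atom str]]]]

Type -> Prod → Type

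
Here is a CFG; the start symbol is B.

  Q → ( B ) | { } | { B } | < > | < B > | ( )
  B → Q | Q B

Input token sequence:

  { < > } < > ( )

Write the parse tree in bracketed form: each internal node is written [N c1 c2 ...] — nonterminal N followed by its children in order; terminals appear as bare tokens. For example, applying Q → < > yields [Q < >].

B
Q B
{ B } B
{ Q } B
{ < > } B
{ < > } Q B
{ < > } < > B
{ < > } < > Q
{ < > } < > ( )

[B [Q { [B [Q < >]] }] [B [Q < >] [B [Q ( )]]]]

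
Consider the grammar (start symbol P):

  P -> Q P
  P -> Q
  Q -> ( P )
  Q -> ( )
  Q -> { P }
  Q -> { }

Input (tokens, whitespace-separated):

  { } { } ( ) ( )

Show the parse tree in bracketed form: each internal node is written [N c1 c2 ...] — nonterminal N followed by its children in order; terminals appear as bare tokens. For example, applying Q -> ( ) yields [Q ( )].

P
Q P
{ } P
{ } Q P
{ } { } P
{ } { } Q P
{ } { } ( ) P
{ } { } ( ) Q
{ } { } ( ) ( )

[P [Q { }] [P [Q { }] [P [Q ( )] [P [Q ( )]]]]]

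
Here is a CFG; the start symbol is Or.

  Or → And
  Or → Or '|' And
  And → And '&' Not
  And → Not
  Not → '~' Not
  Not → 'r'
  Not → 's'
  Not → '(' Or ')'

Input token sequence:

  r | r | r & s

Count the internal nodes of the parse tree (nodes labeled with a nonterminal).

[Or [Or [Or [And [Not r]]] | [And [Not r]]] | [And [And [Not r]] & [Not s]]]

11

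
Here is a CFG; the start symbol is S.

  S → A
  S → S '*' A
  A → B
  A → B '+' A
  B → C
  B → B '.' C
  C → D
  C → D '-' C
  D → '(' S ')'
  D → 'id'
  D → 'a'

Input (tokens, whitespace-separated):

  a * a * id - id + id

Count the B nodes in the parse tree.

[S [S [S [A [B [C [D a]]]]] * [A [B [C [D a]]]]] * [A [B [C [D id] - [C [D id]]]] + [A [B [C [D id]]]]]]

4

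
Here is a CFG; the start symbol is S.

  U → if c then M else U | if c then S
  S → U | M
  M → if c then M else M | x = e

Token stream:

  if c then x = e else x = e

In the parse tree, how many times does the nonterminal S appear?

1

[S [M if c then [M x = e] else [M x = e]]]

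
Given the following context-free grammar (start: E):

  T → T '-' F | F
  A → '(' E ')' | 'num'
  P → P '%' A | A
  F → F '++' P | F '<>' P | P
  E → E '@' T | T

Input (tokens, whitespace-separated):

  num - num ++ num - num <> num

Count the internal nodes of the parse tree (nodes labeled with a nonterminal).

[E [T [T [T [F [P [A num]]]] - [F [F [P [A num]]] ++ [P [A num]]]] - [F [F [P [A num]]] <> [P [A num]]]]]

19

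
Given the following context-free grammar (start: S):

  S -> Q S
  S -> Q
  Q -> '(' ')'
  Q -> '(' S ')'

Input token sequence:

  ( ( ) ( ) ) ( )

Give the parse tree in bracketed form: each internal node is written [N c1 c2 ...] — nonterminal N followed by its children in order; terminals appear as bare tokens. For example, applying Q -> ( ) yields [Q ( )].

S
Q S
( S ) S
( Q S ) S
( ( ) S ) S
( ( ) Q ) S
( ( ) ( ) ) S
( ( ) ( ) ) Q
( ( ) ( ) ) ( )

[S [Q ( [S [Q ( )] [S [Q ( )]]] )] [S [Q ( )]]]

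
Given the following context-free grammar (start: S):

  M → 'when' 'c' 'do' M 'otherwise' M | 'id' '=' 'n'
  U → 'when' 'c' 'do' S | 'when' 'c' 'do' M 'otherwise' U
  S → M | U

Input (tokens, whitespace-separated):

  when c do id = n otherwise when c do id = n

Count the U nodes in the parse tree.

2

[S [U when c do [M id = n] otherwise [U when c do [S [M id = n]]]]]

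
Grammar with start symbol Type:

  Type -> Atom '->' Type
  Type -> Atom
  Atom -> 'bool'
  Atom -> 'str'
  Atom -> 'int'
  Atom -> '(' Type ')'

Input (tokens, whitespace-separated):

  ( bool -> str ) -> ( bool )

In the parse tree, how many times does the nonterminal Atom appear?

[Type [Atom ( [Type [Atom bool] -> [Type [Atom str]]] )] -> [Type [Atom ( [Type [Atom bool]] )]]]

5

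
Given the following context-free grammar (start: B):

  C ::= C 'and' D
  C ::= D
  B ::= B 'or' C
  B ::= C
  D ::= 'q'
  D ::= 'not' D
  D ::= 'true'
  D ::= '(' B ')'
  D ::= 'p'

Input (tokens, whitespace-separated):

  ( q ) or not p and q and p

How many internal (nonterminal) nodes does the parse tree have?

[B [B [C [D ( [B [C [D q]]] )]]] or [C [C [C [D not [D p]]] and [D q]] and [D p]]]

14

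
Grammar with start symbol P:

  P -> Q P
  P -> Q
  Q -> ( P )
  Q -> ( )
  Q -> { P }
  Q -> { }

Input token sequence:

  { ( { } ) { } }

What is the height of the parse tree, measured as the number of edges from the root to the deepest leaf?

[P [Q { [P [Q ( [P [Q { }]] )] [P [Q { }]]] }]]

6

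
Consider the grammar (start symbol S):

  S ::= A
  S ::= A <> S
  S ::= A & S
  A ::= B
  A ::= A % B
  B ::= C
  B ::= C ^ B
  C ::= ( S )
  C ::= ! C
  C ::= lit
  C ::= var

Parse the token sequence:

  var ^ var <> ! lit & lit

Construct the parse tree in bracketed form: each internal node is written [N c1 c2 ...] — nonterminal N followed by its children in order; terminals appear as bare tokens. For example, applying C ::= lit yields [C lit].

[S [A [B [C var] ^ [B [C var]]]] <> [S [A [B [C ! [C lit]]]] & [S [A [B [C lit]]]]]]

S
A <> S
B <> S
C ^ B <> S
var ^ B <> S
var ^ C <> S
var ^ var <> S
var ^ var <> A & S
var ^ var <> B & S
var ^ var <> C & S
var ^ var <> ! C & S
var ^ var <> ! lit & S
var ^ var <> ! lit & A
var ^ var <> ! lit & B
var ^ var <> ! lit & C
var ^ var <> ! lit & lit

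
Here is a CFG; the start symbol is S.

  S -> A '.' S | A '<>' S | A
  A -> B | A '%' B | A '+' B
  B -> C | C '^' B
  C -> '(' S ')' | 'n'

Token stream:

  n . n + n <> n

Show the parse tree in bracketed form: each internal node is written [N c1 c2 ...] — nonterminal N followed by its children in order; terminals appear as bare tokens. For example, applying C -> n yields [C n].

[S [A [B [C n]]] . [S [A [A [B [C n]]] + [B [C n]]] <> [S [A [B [C n]]]]]]

S
A . S
B . S
C . S
n . S
n . A <> S
n . A + B <> S
n . B + B <> S
n . C + B <> S
n . n + B <> S
n . n + C <> S
n . n + n <> S
n . n + n <> A
n . n + n <> B
n . n + n <> C
n . n + n <> n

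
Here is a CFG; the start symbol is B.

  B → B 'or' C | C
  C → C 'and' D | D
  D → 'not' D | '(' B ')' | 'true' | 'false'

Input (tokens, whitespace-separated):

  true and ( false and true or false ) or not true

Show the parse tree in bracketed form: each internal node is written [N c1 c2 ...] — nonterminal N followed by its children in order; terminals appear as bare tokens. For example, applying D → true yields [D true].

B
B or C
C or C
C and D or C
D and D or C
true and D or C
true and ( B ) or C
true and ( B or C ) or C
true and ( C or C ) or C
true and ( C and D or C ) or C
true and ( D and D or C ) or C
true and ( false and D or C ) or C
true and ( false and true or C ) or C
true and ( false and true or D ) or C
true and ( false and true or false ) or C
true and ( false and true or false ) or D
true and ( false and true or false ) or not D
true and ( false and true or false ) or not true

[B [B [C [C [D true]] and [D ( [B [B [C [C [D false]] and [D true]]] or [C [D false]]] )]]] or [C [D not [D true]]]]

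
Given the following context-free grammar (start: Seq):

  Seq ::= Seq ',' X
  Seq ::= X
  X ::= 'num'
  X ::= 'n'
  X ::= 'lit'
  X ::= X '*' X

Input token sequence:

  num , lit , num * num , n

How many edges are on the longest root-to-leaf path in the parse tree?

5

[Seq [Seq [Seq [Seq [X num]] , [X lit]] , [X [X num] * [X num]]] , [X n]]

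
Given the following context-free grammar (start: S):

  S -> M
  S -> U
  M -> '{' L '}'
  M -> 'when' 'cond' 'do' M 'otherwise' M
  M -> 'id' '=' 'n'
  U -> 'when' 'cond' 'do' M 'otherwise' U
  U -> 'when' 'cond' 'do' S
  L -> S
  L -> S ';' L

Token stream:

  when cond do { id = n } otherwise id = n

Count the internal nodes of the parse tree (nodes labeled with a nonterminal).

7

[S [M when cond do [M { [L [S [M id = n]]] }] otherwise [M id = n]]]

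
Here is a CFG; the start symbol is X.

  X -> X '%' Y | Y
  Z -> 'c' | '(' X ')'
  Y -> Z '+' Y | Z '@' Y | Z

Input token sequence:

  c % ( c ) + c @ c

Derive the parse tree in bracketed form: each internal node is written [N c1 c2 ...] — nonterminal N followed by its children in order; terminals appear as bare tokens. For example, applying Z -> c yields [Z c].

X
X % Y
Y % Y
Z % Y
c % Y
c % Z + Y
c % ( X ) + Y
c % ( Y ) + Y
c % ( Z ) + Y
c % ( c ) + Y
c % ( c ) + Z @ Y
c % ( c ) + c @ Y
c % ( c ) + c @ Z
c % ( c ) + c @ c

[X [X [Y [Z c]]] % [Y [Z ( [X [Y [Z c]]] )] + [Y [Z c] @ [Y [Z c]]]]]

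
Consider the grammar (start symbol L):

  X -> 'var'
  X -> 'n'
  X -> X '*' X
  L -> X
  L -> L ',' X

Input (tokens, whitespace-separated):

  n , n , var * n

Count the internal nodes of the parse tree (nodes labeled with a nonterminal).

[L [L [L [X n]] , [X n]] , [X [X var] * [X n]]]

8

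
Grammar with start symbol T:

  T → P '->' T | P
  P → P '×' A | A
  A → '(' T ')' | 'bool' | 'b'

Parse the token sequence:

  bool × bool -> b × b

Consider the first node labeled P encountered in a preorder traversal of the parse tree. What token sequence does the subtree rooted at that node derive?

[T [P [P [A bool]] × [A bool]] -> [T [P [P [A b]] × [A b]]]]

bool × bool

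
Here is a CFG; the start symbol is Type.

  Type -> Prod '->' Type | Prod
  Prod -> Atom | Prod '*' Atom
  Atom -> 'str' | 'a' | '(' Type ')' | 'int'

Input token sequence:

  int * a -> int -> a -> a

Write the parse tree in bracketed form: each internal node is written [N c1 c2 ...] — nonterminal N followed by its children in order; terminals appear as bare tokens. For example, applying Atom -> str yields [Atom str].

Type
Prod -> Type
Prod * Atom -> Type
Atom * Atom -> Type
int * Atom -> Type
int * a -> Type
int * a -> Prod -> Type
int * a -> Atom -> Type
int * a -> int -> Type
int * a -> int -> Prod -> Type
int * a -> int -> Atom -> Type
int * a -> int -> a -> Type
int * a -> int -> a -> Prod
int * a -> int -> a -> Atom
int * a -> int -> a -> a

[Type [Prod [Prod [Atom int]] * [Atom a]] -> [Type [Prod [Atom int]] -> [Type [Prod [Atom a]] -> [Type [Prod [Atom a]]]]]]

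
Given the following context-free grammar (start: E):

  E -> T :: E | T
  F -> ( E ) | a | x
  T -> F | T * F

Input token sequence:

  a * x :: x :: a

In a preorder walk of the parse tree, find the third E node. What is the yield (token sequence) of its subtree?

a

[E [T [T [F a]] * [F x]] :: [E [T [F x]] :: [E [T [F a]]]]]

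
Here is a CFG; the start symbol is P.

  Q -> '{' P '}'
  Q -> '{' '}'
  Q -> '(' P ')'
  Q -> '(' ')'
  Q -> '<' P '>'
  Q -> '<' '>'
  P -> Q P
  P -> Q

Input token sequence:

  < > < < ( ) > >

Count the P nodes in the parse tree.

[P [Q < >] [P [Q < [P [Q < [P [Q ( )]] >]] >]]]

4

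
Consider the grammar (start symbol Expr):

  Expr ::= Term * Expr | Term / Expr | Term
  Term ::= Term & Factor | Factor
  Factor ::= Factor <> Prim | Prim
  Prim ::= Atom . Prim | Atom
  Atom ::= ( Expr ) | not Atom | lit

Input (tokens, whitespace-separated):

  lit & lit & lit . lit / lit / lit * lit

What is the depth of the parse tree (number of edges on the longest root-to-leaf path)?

[Expr [Term [Term [Term [Factor [Prim [Atom lit]]]] & [Factor [Prim [Atom lit]]]] & [Factor [Prim [Atom lit] . [Prim [Atom lit]]]]] / [Expr [Term [Factor [Prim [Atom lit]]]] / [Expr [Term [Factor [Prim [Atom lit]]]] * [Expr [Term [Factor [Prim [Atom lit]]]]]]]]

8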